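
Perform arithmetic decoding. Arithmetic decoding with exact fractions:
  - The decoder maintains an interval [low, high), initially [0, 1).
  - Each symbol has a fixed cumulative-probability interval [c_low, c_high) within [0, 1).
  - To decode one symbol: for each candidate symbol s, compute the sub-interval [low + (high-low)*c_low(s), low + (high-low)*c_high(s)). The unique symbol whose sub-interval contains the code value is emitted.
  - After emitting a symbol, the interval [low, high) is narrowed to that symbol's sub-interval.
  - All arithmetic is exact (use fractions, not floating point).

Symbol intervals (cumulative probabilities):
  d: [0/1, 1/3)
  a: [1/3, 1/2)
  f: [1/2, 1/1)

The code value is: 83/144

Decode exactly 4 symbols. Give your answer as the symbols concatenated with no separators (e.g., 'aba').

Answer: fdaf

Derivation:
Step 1: interval [0/1, 1/1), width = 1/1 - 0/1 = 1/1
  'd': [0/1 + 1/1*0/1, 0/1 + 1/1*1/3) = [0/1, 1/3)
  'a': [0/1 + 1/1*1/3, 0/1 + 1/1*1/2) = [1/3, 1/2)
  'f': [0/1 + 1/1*1/2, 0/1 + 1/1*1/1) = [1/2, 1/1) <- contains code 83/144
  emit 'f', narrow to [1/2, 1/1)
Step 2: interval [1/2, 1/1), width = 1/1 - 1/2 = 1/2
  'd': [1/2 + 1/2*0/1, 1/2 + 1/2*1/3) = [1/2, 2/3) <- contains code 83/144
  'a': [1/2 + 1/2*1/3, 1/2 + 1/2*1/2) = [2/3, 3/4)
  'f': [1/2 + 1/2*1/2, 1/2 + 1/2*1/1) = [3/4, 1/1)
  emit 'd', narrow to [1/2, 2/3)
Step 3: interval [1/2, 2/3), width = 2/3 - 1/2 = 1/6
  'd': [1/2 + 1/6*0/1, 1/2 + 1/6*1/3) = [1/2, 5/9)
  'a': [1/2 + 1/6*1/3, 1/2 + 1/6*1/2) = [5/9, 7/12) <- contains code 83/144
  'f': [1/2 + 1/6*1/2, 1/2 + 1/6*1/1) = [7/12, 2/3)
  emit 'a', narrow to [5/9, 7/12)
Step 4: interval [5/9, 7/12), width = 7/12 - 5/9 = 1/36
  'd': [5/9 + 1/36*0/1, 5/9 + 1/36*1/3) = [5/9, 61/108)
  'a': [5/9 + 1/36*1/3, 5/9 + 1/36*1/2) = [61/108, 41/72)
  'f': [5/9 + 1/36*1/2, 5/9 + 1/36*1/1) = [41/72, 7/12) <- contains code 83/144
  emit 'f', narrow to [41/72, 7/12)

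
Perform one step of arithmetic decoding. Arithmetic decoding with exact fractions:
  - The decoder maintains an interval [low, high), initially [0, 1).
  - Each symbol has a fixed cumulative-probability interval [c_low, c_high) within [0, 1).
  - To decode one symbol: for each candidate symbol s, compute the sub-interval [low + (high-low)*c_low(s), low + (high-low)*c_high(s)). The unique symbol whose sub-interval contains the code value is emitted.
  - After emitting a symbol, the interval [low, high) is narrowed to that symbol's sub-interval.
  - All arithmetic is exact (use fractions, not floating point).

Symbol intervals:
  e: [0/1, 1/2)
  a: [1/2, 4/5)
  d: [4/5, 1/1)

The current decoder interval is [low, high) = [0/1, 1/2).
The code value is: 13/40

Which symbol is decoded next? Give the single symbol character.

Interval width = high − low = 1/2 − 0/1 = 1/2
Scaled code = (code − low) / width = (13/40 − 0/1) / 1/2 = 13/20
  e: [0/1, 1/2) 
  a: [1/2, 4/5) ← scaled code falls here ✓
  d: [4/5, 1/1) 

Answer: a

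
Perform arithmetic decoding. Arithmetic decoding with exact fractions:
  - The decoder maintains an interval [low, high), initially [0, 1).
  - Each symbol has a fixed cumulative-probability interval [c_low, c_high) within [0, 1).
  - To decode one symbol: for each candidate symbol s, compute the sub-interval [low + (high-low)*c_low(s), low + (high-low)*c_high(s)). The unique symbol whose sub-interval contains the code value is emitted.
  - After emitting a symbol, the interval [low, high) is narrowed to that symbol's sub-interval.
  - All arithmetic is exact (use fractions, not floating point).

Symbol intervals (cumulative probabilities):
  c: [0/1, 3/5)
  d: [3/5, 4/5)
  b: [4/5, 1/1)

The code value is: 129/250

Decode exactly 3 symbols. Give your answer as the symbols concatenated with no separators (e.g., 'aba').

Answer: cbc

Derivation:
Step 1: interval [0/1, 1/1), width = 1/1 - 0/1 = 1/1
  'c': [0/1 + 1/1*0/1, 0/1 + 1/1*3/5) = [0/1, 3/5) <- contains code 129/250
  'd': [0/1 + 1/1*3/5, 0/1 + 1/1*4/5) = [3/5, 4/5)
  'b': [0/1 + 1/1*4/5, 0/1 + 1/1*1/1) = [4/5, 1/1)
  emit 'c', narrow to [0/1, 3/5)
Step 2: interval [0/1, 3/5), width = 3/5 - 0/1 = 3/5
  'c': [0/1 + 3/5*0/1, 0/1 + 3/5*3/5) = [0/1, 9/25)
  'd': [0/1 + 3/5*3/5, 0/1 + 3/5*4/5) = [9/25, 12/25)
  'b': [0/1 + 3/5*4/5, 0/1 + 3/5*1/1) = [12/25, 3/5) <- contains code 129/250
  emit 'b', narrow to [12/25, 3/5)
Step 3: interval [12/25, 3/5), width = 3/5 - 12/25 = 3/25
  'c': [12/25 + 3/25*0/1, 12/25 + 3/25*3/5) = [12/25, 69/125) <- contains code 129/250
  'd': [12/25 + 3/25*3/5, 12/25 + 3/25*4/5) = [69/125, 72/125)
  'b': [12/25 + 3/25*4/5, 12/25 + 3/25*1/1) = [72/125, 3/5)
  emit 'c', narrow to [12/25, 69/125)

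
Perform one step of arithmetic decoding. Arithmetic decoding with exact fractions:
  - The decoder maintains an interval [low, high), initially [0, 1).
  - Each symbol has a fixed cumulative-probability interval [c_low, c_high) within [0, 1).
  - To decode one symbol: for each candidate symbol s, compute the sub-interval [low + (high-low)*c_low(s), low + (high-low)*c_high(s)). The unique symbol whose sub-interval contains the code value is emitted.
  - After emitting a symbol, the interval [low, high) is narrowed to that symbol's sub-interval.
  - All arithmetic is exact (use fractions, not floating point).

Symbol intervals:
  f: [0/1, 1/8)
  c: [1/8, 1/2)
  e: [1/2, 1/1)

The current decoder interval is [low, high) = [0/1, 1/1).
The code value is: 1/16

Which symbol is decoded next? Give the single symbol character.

Answer: f

Derivation:
Interval width = high − low = 1/1 − 0/1 = 1/1
Scaled code = (code − low) / width = (1/16 − 0/1) / 1/1 = 1/16
  f: [0/1, 1/8) ← scaled code falls here ✓
  c: [1/8, 1/2) 
  e: [1/2, 1/1) 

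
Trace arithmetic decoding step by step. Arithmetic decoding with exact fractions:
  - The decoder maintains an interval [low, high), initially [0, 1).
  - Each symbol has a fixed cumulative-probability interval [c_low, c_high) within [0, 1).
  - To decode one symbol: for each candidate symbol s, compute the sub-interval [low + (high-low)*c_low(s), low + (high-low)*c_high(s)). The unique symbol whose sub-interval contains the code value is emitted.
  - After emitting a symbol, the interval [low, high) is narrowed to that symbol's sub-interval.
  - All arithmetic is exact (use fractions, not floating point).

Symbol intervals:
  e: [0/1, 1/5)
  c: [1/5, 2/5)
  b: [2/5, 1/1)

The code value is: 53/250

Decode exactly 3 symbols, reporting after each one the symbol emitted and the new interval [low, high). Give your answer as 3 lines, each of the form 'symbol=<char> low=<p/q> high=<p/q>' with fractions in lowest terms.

Answer: symbol=c low=1/5 high=2/5
symbol=e low=1/5 high=6/25
symbol=c low=26/125 high=27/125

Derivation:
Step 1: interval [0/1, 1/1), width = 1/1 - 0/1 = 1/1
  'e': [0/1 + 1/1*0/1, 0/1 + 1/1*1/5) = [0/1, 1/5)
  'c': [0/1 + 1/1*1/5, 0/1 + 1/1*2/5) = [1/5, 2/5) <- contains code 53/250
  'b': [0/1 + 1/1*2/5, 0/1 + 1/1*1/1) = [2/5, 1/1)
  emit 'c', narrow to [1/5, 2/5)
Step 2: interval [1/5, 2/5), width = 2/5 - 1/5 = 1/5
  'e': [1/5 + 1/5*0/1, 1/5 + 1/5*1/5) = [1/5, 6/25) <- contains code 53/250
  'c': [1/5 + 1/5*1/5, 1/5 + 1/5*2/5) = [6/25, 7/25)
  'b': [1/5 + 1/5*2/5, 1/5 + 1/5*1/1) = [7/25, 2/5)
  emit 'e', narrow to [1/5, 6/25)
Step 3: interval [1/5, 6/25), width = 6/25 - 1/5 = 1/25
  'e': [1/5 + 1/25*0/1, 1/5 + 1/25*1/5) = [1/5, 26/125)
  'c': [1/5 + 1/25*1/5, 1/5 + 1/25*2/5) = [26/125, 27/125) <- contains code 53/250
  'b': [1/5 + 1/25*2/5, 1/5 + 1/25*1/1) = [27/125, 6/25)
  emit 'c', narrow to [26/125, 27/125)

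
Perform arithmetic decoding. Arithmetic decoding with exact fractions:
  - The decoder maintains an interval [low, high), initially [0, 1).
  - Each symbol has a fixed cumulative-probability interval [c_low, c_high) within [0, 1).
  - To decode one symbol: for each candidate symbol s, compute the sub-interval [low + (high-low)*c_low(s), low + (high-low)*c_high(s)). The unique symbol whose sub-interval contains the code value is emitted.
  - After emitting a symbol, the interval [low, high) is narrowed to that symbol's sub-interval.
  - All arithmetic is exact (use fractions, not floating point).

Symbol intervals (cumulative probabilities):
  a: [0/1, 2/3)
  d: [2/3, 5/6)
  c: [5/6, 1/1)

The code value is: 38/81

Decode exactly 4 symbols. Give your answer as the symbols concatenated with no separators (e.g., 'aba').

Answer: adaa

Derivation:
Step 1: interval [0/1, 1/1), width = 1/1 - 0/1 = 1/1
  'a': [0/1 + 1/1*0/1, 0/1 + 1/1*2/3) = [0/1, 2/3) <- contains code 38/81
  'd': [0/1 + 1/1*2/3, 0/1 + 1/1*5/6) = [2/3, 5/6)
  'c': [0/1 + 1/1*5/6, 0/1 + 1/1*1/1) = [5/6, 1/1)
  emit 'a', narrow to [0/1, 2/3)
Step 2: interval [0/1, 2/3), width = 2/3 - 0/1 = 2/3
  'a': [0/1 + 2/3*0/1, 0/1 + 2/3*2/3) = [0/1, 4/9)
  'd': [0/1 + 2/3*2/3, 0/1 + 2/3*5/6) = [4/9, 5/9) <- contains code 38/81
  'c': [0/1 + 2/3*5/6, 0/1 + 2/3*1/1) = [5/9, 2/3)
  emit 'd', narrow to [4/9, 5/9)
Step 3: interval [4/9, 5/9), width = 5/9 - 4/9 = 1/9
  'a': [4/9 + 1/9*0/1, 4/9 + 1/9*2/3) = [4/9, 14/27) <- contains code 38/81
  'd': [4/9 + 1/9*2/3, 4/9 + 1/9*5/6) = [14/27, 29/54)
  'c': [4/9 + 1/9*5/6, 4/9 + 1/9*1/1) = [29/54, 5/9)
  emit 'a', narrow to [4/9, 14/27)
Step 4: interval [4/9, 14/27), width = 14/27 - 4/9 = 2/27
  'a': [4/9 + 2/27*0/1, 4/9 + 2/27*2/3) = [4/9, 40/81) <- contains code 38/81
  'd': [4/9 + 2/27*2/3, 4/9 + 2/27*5/6) = [40/81, 41/81)
  'c': [4/9 + 2/27*5/6, 4/9 + 2/27*1/1) = [41/81, 14/27)
  emit 'a', narrow to [4/9, 40/81)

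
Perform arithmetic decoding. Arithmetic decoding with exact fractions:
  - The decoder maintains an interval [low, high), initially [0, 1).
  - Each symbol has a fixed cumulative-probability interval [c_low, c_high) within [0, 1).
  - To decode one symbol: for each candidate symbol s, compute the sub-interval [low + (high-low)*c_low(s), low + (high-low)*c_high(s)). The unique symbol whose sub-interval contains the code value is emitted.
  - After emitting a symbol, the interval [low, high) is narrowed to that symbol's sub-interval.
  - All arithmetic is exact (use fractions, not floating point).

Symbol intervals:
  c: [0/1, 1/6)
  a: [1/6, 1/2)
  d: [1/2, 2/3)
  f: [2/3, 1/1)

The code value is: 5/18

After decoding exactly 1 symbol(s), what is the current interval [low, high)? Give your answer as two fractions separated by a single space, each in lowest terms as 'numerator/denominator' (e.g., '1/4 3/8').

Step 1: interval [0/1, 1/1), width = 1/1 - 0/1 = 1/1
  'c': [0/1 + 1/1*0/1, 0/1 + 1/1*1/6) = [0/1, 1/6)
  'a': [0/1 + 1/1*1/6, 0/1 + 1/1*1/2) = [1/6, 1/2) <- contains code 5/18
  'd': [0/1 + 1/1*1/2, 0/1 + 1/1*2/3) = [1/2, 2/3)
  'f': [0/1 + 1/1*2/3, 0/1 + 1/1*1/1) = [2/3, 1/1)
  emit 'a', narrow to [1/6, 1/2)

Answer: 1/6 1/2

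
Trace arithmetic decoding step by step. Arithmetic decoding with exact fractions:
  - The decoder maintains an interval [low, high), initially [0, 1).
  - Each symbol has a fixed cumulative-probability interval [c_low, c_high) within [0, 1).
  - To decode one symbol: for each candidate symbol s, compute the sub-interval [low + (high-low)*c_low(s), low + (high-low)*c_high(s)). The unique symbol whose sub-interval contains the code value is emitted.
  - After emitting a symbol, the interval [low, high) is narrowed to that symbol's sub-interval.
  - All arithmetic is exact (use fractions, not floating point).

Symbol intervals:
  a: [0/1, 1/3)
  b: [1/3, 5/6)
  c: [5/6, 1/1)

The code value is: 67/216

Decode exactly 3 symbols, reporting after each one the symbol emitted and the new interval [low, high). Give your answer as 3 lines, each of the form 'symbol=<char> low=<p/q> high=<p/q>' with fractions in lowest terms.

Step 1: interval [0/1, 1/1), width = 1/1 - 0/1 = 1/1
  'a': [0/1 + 1/1*0/1, 0/1 + 1/1*1/3) = [0/1, 1/3) <- contains code 67/216
  'b': [0/1 + 1/1*1/3, 0/1 + 1/1*5/6) = [1/3, 5/6)
  'c': [0/1 + 1/1*5/6, 0/1 + 1/1*1/1) = [5/6, 1/1)
  emit 'a', narrow to [0/1, 1/3)
Step 2: interval [0/1, 1/3), width = 1/3 - 0/1 = 1/3
  'a': [0/1 + 1/3*0/1, 0/1 + 1/3*1/3) = [0/1, 1/9)
  'b': [0/1 + 1/3*1/3, 0/1 + 1/3*5/6) = [1/9, 5/18)
  'c': [0/1 + 1/3*5/6, 0/1 + 1/3*1/1) = [5/18, 1/3) <- contains code 67/216
  emit 'c', narrow to [5/18, 1/3)
Step 3: interval [5/18, 1/3), width = 1/3 - 5/18 = 1/18
  'a': [5/18 + 1/18*0/1, 5/18 + 1/18*1/3) = [5/18, 8/27)
  'b': [5/18 + 1/18*1/3, 5/18 + 1/18*5/6) = [8/27, 35/108) <- contains code 67/216
  'c': [5/18 + 1/18*5/6, 5/18 + 1/18*1/1) = [35/108, 1/3)
  emit 'b', narrow to [8/27, 35/108)

Answer: symbol=a low=0/1 high=1/3
symbol=c low=5/18 high=1/3
symbol=b low=8/27 high=35/108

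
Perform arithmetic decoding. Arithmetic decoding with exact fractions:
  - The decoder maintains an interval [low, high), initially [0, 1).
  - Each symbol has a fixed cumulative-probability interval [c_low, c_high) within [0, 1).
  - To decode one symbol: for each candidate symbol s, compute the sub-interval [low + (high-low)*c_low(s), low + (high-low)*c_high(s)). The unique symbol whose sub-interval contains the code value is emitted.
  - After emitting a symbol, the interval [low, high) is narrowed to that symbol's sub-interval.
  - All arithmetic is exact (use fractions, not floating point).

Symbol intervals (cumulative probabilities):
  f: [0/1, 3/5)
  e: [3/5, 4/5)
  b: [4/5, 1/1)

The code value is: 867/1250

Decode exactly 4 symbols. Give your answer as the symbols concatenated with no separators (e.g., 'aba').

Step 1: interval [0/1, 1/1), width = 1/1 - 0/1 = 1/1
  'f': [0/1 + 1/1*0/1, 0/1 + 1/1*3/5) = [0/1, 3/5)
  'e': [0/1 + 1/1*3/5, 0/1 + 1/1*4/5) = [3/5, 4/5) <- contains code 867/1250
  'b': [0/1 + 1/1*4/5, 0/1 + 1/1*1/1) = [4/5, 1/1)
  emit 'e', narrow to [3/5, 4/5)
Step 2: interval [3/5, 4/5), width = 4/5 - 3/5 = 1/5
  'f': [3/5 + 1/5*0/1, 3/5 + 1/5*3/5) = [3/5, 18/25) <- contains code 867/1250
  'e': [3/5 + 1/5*3/5, 3/5 + 1/5*4/5) = [18/25, 19/25)
  'b': [3/5 + 1/5*4/5, 3/5 + 1/5*1/1) = [19/25, 4/5)
  emit 'f', narrow to [3/5, 18/25)
Step 3: interval [3/5, 18/25), width = 18/25 - 3/5 = 3/25
  'f': [3/5 + 3/25*0/1, 3/5 + 3/25*3/5) = [3/5, 84/125)
  'e': [3/5 + 3/25*3/5, 3/5 + 3/25*4/5) = [84/125, 87/125) <- contains code 867/1250
  'b': [3/5 + 3/25*4/5, 3/5 + 3/25*1/1) = [87/125, 18/25)
  emit 'e', narrow to [84/125, 87/125)
Step 4: interval [84/125, 87/125), width = 87/125 - 84/125 = 3/125
  'f': [84/125 + 3/125*0/1, 84/125 + 3/125*3/5) = [84/125, 429/625)
  'e': [84/125 + 3/125*3/5, 84/125 + 3/125*4/5) = [429/625, 432/625)
  'b': [84/125 + 3/125*4/5, 84/125 + 3/125*1/1) = [432/625, 87/125) <- contains code 867/1250
  emit 'b', narrow to [432/625, 87/125)

Answer: efeb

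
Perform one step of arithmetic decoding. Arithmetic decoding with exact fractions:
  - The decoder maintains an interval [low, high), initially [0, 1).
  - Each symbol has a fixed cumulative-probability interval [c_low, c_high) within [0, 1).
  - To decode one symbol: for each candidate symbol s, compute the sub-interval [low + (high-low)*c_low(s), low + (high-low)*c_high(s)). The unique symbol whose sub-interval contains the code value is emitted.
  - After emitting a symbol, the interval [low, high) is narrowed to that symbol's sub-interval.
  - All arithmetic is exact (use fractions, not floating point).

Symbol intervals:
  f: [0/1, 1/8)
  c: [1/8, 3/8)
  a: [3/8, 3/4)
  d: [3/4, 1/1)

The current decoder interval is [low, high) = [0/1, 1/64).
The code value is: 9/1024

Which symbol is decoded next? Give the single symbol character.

Interval width = high − low = 1/64 − 0/1 = 1/64
Scaled code = (code − low) / width = (9/1024 − 0/1) / 1/64 = 9/16
  f: [0/1, 1/8) 
  c: [1/8, 3/8) 
  a: [3/8, 3/4) ← scaled code falls here ✓
  d: [3/4, 1/1) 

Answer: a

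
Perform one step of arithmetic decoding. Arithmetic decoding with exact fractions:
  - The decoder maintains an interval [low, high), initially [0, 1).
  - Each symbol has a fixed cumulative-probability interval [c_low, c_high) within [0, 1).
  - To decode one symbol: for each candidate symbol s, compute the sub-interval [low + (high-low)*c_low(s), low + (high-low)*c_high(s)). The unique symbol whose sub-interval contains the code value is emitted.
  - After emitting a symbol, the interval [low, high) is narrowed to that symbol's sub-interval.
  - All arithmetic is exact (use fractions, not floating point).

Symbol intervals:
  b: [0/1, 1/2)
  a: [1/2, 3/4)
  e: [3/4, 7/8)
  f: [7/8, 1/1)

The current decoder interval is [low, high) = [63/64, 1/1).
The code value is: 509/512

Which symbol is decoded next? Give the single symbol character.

Answer: a

Derivation:
Interval width = high − low = 1/1 − 63/64 = 1/64
Scaled code = (code − low) / width = (509/512 − 63/64) / 1/64 = 5/8
  b: [0/1, 1/2) 
  a: [1/2, 3/4) ← scaled code falls here ✓
  e: [3/4, 7/8) 
  f: [7/8, 1/1) 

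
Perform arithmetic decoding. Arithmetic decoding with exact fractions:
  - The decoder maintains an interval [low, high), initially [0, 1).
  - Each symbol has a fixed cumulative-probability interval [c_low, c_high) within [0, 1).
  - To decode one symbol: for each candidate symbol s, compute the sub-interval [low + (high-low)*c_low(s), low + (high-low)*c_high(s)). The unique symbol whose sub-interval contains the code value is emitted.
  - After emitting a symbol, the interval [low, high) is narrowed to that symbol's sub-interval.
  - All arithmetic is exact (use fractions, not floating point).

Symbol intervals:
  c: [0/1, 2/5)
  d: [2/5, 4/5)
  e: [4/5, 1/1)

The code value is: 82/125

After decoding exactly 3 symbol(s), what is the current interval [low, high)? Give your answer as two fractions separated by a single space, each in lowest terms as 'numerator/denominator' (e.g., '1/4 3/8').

Answer: 78/125 86/125

Derivation:
Step 1: interval [0/1, 1/1), width = 1/1 - 0/1 = 1/1
  'c': [0/1 + 1/1*0/1, 0/1 + 1/1*2/5) = [0/1, 2/5)
  'd': [0/1 + 1/1*2/5, 0/1 + 1/1*4/5) = [2/5, 4/5) <- contains code 82/125
  'e': [0/1 + 1/1*4/5, 0/1 + 1/1*1/1) = [4/5, 1/1)
  emit 'd', narrow to [2/5, 4/5)
Step 2: interval [2/5, 4/5), width = 4/5 - 2/5 = 2/5
  'c': [2/5 + 2/5*0/1, 2/5 + 2/5*2/5) = [2/5, 14/25)
  'd': [2/5 + 2/5*2/5, 2/5 + 2/5*4/5) = [14/25, 18/25) <- contains code 82/125
  'e': [2/5 + 2/5*4/5, 2/5 + 2/5*1/1) = [18/25, 4/5)
  emit 'd', narrow to [14/25, 18/25)
Step 3: interval [14/25, 18/25), width = 18/25 - 14/25 = 4/25
  'c': [14/25 + 4/25*0/1, 14/25 + 4/25*2/5) = [14/25, 78/125)
  'd': [14/25 + 4/25*2/5, 14/25 + 4/25*4/5) = [78/125, 86/125) <- contains code 82/125
  'e': [14/25 + 4/25*4/5, 14/25 + 4/25*1/1) = [86/125, 18/25)
  emit 'd', narrow to [78/125, 86/125)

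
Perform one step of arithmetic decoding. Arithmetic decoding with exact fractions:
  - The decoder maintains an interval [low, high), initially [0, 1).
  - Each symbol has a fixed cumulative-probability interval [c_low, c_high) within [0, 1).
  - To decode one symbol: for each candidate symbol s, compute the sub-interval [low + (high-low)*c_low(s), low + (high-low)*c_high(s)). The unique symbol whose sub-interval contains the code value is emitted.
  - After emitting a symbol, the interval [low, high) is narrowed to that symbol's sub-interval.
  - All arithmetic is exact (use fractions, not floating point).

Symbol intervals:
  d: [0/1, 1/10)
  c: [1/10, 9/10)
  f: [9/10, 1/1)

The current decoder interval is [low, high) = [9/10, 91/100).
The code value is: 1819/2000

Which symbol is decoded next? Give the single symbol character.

Interval width = high − low = 91/100 − 9/10 = 1/100
Scaled code = (code − low) / width = (1819/2000 − 9/10) / 1/100 = 19/20
  d: [0/1, 1/10) 
  c: [1/10, 9/10) 
  f: [9/10, 1/1) ← scaled code falls here ✓

Answer: f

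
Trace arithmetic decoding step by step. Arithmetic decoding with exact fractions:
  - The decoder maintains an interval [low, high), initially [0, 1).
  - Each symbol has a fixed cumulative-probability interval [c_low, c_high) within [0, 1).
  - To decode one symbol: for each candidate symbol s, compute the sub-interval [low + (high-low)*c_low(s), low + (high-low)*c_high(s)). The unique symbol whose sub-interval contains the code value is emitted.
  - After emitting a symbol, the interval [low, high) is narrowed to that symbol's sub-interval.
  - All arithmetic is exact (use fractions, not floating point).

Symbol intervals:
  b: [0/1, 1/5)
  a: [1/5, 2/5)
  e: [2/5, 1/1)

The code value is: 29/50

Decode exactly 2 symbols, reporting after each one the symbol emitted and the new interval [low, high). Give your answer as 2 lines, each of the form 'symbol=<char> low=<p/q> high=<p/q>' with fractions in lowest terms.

Answer: symbol=e low=2/5 high=1/1
symbol=a low=13/25 high=16/25

Derivation:
Step 1: interval [0/1, 1/1), width = 1/1 - 0/1 = 1/1
  'b': [0/1 + 1/1*0/1, 0/1 + 1/1*1/5) = [0/1, 1/5)
  'a': [0/1 + 1/1*1/5, 0/1 + 1/1*2/5) = [1/5, 2/5)
  'e': [0/1 + 1/1*2/5, 0/1 + 1/1*1/1) = [2/5, 1/1) <- contains code 29/50
  emit 'e', narrow to [2/5, 1/1)
Step 2: interval [2/5, 1/1), width = 1/1 - 2/5 = 3/5
  'b': [2/5 + 3/5*0/1, 2/5 + 3/5*1/5) = [2/5, 13/25)
  'a': [2/5 + 3/5*1/5, 2/5 + 3/5*2/5) = [13/25, 16/25) <- contains code 29/50
  'e': [2/5 + 3/5*2/5, 2/5 + 3/5*1/1) = [16/25, 1/1)
  emit 'a', narrow to [13/25, 16/25)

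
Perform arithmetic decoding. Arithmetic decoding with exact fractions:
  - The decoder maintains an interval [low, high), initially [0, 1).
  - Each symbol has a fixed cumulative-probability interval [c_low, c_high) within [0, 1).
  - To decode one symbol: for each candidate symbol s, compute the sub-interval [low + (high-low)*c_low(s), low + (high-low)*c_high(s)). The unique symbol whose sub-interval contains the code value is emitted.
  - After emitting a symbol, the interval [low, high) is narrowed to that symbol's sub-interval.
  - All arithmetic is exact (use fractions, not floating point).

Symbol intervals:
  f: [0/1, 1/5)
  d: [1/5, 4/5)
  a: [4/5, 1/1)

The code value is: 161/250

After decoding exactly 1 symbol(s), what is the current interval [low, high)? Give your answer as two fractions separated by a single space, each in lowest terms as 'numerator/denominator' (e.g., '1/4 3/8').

Answer: 1/5 4/5

Derivation:
Step 1: interval [0/1, 1/1), width = 1/1 - 0/1 = 1/1
  'f': [0/1 + 1/1*0/1, 0/1 + 1/1*1/5) = [0/1, 1/5)
  'd': [0/1 + 1/1*1/5, 0/1 + 1/1*4/5) = [1/5, 4/5) <- contains code 161/250
  'a': [0/1 + 1/1*4/5, 0/1 + 1/1*1/1) = [4/5, 1/1)
  emit 'd', narrow to [1/5, 4/5)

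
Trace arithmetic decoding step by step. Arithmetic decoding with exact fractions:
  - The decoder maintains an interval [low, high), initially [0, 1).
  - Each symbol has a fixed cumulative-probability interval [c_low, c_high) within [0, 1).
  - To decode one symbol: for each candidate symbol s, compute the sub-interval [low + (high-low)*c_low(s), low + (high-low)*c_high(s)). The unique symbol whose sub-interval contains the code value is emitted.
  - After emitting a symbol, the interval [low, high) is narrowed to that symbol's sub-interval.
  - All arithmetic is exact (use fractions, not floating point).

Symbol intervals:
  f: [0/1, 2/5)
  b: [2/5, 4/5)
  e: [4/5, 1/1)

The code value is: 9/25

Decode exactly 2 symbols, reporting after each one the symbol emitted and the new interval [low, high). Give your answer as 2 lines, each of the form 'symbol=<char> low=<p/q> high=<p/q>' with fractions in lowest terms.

Answer: symbol=f low=0/1 high=2/5
symbol=e low=8/25 high=2/5

Derivation:
Step 1: interval [0/1, 1/1), width = 1/1 - 0/1 = 1/1
  'f': [0/1 + 1/1*0/1, 0/1 + 1/1*2/5) = [0/1, 2/5) <- contains code 9/25
  'b': [0/1 + 1/1*2/5, 0/1 + 1/1*4/5) = [2/5, 4/5)
  'e': [0/1 + 1/1*4/5, 0/1 + 1/1*1/1) = [4/5, 1/1)
  emit 'f', narrow to [0/1, 2/5)
Step 2: interval [0/1, 2/5), width = 2/5 - 0/1 = 2/5
  'f': [0/1 + 2/5*0/1, 0/1 + 2/5*2/5) = [0/1, 4/25)
  'b': [0/1 + 2/5*2/5, 0/1 + 2/5*4/5) = [4/25, 8/25)
  'e': [0/1 + 2/5*4/5, 0/1 + 2/5*1/1) = [8/25, 2/5) <- contains code 9/25
  emit 'e', narrow to [8/25, 2/5)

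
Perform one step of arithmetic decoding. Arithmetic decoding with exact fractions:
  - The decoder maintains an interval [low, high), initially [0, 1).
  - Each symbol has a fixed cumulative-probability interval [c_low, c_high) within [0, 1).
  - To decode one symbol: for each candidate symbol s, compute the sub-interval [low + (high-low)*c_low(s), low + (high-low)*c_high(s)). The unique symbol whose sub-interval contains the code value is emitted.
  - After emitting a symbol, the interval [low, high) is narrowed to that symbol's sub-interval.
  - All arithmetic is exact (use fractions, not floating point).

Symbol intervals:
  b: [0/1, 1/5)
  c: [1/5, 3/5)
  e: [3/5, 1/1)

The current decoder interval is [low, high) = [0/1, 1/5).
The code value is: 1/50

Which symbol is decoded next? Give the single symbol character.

Interval width = high − low = 1/5 − 0/1 = 1/5
Scaled code = (code − low) / width = (1/50 − 0/1) / 1/5 = 1/10
  b: [0/1, 1/5) ← scaled code falls here ✓
  c: [1/5, 3/5) 
  e: [3/5, 1/1) 

Answer: b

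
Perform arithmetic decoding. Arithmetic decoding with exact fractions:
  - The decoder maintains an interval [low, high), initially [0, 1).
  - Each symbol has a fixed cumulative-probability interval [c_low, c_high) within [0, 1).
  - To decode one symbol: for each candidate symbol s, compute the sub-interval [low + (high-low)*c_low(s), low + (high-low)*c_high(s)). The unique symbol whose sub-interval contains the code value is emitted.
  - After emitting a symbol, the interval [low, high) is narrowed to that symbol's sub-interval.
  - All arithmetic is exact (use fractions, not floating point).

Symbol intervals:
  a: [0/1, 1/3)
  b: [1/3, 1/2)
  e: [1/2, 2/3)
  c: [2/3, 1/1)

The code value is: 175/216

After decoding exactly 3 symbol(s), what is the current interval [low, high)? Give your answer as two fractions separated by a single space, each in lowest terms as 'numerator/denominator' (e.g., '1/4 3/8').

Answer: 29/36 22/27

Derivation:
Step 1: interval [0/1, 1/1), width = 1/1 - 0/1 = 1/1
  'a': [0/1 + 1/1*0/1, 0/1 + 1/1*1/3) = [0/1, 1/3)
  'b': [0/1 + 1/1*1/3, 0/1 + 1/1*1/2) = [1/3, 1/2)
  'e': [0/1 + 1/1*1/2, 0/1 + 1/1*2/3) = [1/2, 2/3)
  'c': [0/1 + 1/1*2/3, 0/1 + 1/1*1/1) = [2/3, 1/1) <- contains code 175/216
  emit 'c', narrow to [2/3, 1/1)
Step 2: interval [2/3, 1/1), width = 1/1 - 2/3 = 1/3
  'a': [2/3 + 1/3*0/1, 2/3 + 1/3*1/3) = [2/3, 7/9)
  'b': [2/3 + 1/3*1/3, 2/3 + 1/3*1/2) = [7/9, 5/6) <- contains code 175/216
  'e': [2/3 + 1/3*1/2, 2/3 + 1/3*2/3) = [5/6, 8/9)
  'c': [2/3 + 1/3*2/3, 2/3 + 1/3*1/1) = [8/9, 1/1)
  emit 'b', narrow to [7/9, 5/6)
Step 3: interval [7/9, 5/6), width = 5/6 - 7/9 = 1/18
  'a': [7/9 + 1/18*0/1, 7/9 + 1/18*1/3) = [7/9, 43/54)
  'b': [7/9 + 1/18*1/3, 7/9 + 1/18*1/2) = [43/54, 29/36)
  'e': [7/9 + 1/18*1/2, 7/9 + 1/18*2/3) = [29/36, 22/27) <- contains code 175/216
  'c': [7/9 + 1/18*2/3, 7/9 + 1/18*1/1) = [22/27, 5/6)
  emit 'e', narrow to [29/36, 22/27)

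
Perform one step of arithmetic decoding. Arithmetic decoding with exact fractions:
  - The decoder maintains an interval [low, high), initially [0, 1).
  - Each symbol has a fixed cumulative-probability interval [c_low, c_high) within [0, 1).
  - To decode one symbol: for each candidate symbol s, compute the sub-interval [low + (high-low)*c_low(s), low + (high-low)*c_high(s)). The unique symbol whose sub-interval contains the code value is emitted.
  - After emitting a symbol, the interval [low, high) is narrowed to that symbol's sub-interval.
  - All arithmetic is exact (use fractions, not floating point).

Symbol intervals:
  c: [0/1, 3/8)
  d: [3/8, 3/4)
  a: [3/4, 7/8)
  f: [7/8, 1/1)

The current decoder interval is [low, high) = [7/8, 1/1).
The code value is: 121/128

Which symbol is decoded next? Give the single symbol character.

Answer: d

Derivation:
Interval width = high − low = 1/1 − 7/8 = 1/8
Scaled code = (code − low) / width = (121/128 − 7/8) / 1/8 = 9/16
  c: [0/1, 3/8) 
  d: [3/8, 3/4) ← scaled code falls here ✓
  a: [3/4, 7/8) 
  f: [7/8, 1/1) 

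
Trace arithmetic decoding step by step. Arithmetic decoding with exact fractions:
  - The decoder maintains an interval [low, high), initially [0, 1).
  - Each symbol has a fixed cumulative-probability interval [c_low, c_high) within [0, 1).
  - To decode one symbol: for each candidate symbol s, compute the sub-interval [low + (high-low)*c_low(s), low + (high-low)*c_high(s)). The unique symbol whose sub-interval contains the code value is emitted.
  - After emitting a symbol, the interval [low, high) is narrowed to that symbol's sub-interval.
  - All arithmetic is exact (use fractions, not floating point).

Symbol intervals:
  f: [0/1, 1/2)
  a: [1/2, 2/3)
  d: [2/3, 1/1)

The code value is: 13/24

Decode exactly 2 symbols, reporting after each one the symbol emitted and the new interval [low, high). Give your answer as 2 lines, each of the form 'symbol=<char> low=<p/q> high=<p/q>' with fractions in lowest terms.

Step 1: interval [0/1, 1/1), width = 1/1 - 0/1 = 1/1
  'f': [0/1 + 1/1*0/1, 0/1 + 1/1*1/2) = [0/1, 1/2)
  'a': [0/1 + 1/1*1/2, 0/1 + 1/1*2/3) = [1/2, 2/3) <- contains code 13/24
  'd': [0/1 + 1/1*2/3, 0/1 + 1/1*1/1) = [2/3, 1/1)
  emit 'a', narrow to [1/2, 2/3)
Step 2: interval [1/2, 2/3), width = 2/3 - 1/2 = 1/6
  'f': [1/2 + 1/6*0/1, 1/2 + 1/6*1/2) = [1/2, 7/12) <- contains code 13/24
  'a': [1/2 + 1/6*1/2, 1/2 + 1/6*2/3) = [7/12, 11/18)
  'd': [1/2 + 1/6*2/3, 1/2 + 1/6*1/1) = [11/18, 2/3)
  emit 'f', narrow to [1/2, 7/12)

Answer: symbol=a low=1/2 high=2/3
symbol=f low=1/2 high=7/12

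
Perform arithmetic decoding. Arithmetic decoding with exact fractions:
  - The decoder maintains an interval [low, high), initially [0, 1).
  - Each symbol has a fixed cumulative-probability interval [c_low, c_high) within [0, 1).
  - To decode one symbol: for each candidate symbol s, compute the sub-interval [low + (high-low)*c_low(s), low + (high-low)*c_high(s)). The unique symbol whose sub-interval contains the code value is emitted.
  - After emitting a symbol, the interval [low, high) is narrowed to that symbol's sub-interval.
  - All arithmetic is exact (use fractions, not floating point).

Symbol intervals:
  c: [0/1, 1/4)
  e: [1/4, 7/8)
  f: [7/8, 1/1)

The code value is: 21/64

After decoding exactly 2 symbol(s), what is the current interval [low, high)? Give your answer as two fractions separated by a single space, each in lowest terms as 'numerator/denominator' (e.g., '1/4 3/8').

Step 1: interval [0/1, 1/1), width = 1/1 - 0/1 = 1/1
  'c': [0/1 + 1/1*0/1, 0/1 + 1/1*1/4) = [0/1, 1/4)
  'e': [0/1 + 1/1*1/4, 0/1 + 1/1*7/8) = [1/4, 7/8) <- contains code 21/64
  'f': [0/1 + 1/1*7/8, 0/1 + 1/1*1/1) = [7/8, 1/1)
  emit 'e', narrow to [1/4, 7/8)
Step 2: interval [1/4, 7/8), width = 7/8 - 1/4 = 5/8
  'c': [1/4 + 5/8*0/1, 1/4 + 5/8*1/4) = [1/4, 13/32) <- contains code 21/64
  'e': [1/4 + 5/8*1/4, 1/4 + 5/8*7/8) = [13/32, 51/64)
  'f': [1/4 + 5/8*7/8, 1/4 + 5/8*1/1) = [51/64, 7/8)
  emit 'c', narrow to [1/4, 13/32)

Answer: 1/4 13/32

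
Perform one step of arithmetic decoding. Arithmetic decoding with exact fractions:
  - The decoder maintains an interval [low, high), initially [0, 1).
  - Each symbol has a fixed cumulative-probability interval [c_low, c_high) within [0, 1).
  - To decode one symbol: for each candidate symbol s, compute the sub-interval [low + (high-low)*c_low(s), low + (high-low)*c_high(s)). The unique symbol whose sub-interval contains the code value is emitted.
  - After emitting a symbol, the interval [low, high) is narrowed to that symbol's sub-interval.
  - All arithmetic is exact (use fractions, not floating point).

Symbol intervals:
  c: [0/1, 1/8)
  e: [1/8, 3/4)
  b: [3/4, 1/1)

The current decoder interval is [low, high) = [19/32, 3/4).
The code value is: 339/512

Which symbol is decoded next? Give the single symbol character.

Interval width = high − low = 3/4 − 19/32 = 5/32
Scaled code = (code − low) / width = (339/512 − 19/32) / 5/32 = 7/16
  c: [0/1, 1/8) 
  e: [1/8, 3/4) ← scaled code falls here ✓
  b: [3/4, 1/1) 

Answer: e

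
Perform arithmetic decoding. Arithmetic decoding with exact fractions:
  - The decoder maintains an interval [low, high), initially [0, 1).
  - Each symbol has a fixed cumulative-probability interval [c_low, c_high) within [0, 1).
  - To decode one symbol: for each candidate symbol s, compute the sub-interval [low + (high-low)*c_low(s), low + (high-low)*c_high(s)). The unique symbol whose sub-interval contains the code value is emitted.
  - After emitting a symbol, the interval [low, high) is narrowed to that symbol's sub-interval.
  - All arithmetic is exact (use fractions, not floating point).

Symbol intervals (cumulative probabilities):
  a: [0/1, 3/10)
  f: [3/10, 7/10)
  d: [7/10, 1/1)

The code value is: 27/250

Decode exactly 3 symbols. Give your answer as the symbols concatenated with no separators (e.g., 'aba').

Answer: afa

Derivation:
Step 1: interval [0/1, 1/1), width = 1/1 - 0/1 = 1/1
  'a': [0/1 + 1/1*0/1, 0/1 + 1/1*3/10) = [0/1, 3/10) <- contains code 27/250
  'f': [0/1 + 1/1*3/10, 0/1 + 1/1*7/10) = [3/10, 7/10)
  'd': [0/1 + 1/1*7/10, 0/1 + 1/1*1/1) = [7/10, 1/1)
  emit 'a', narrow to [0/1, 3/10)
Step 2: interval [0/1, 3/10), width = 3/10 - 0/1 = 3/10
  'a': [0/1 + 3/10*0/1, 0/1 + 3/10*3/10) = [0/1, 9/100)
  'f': [0/1 + 3/10*3/10, 0/1 + 3/10*7/10) = [9/100, 21/100) <- contains code 27/250
  'd': [0/1 + 3/10*7/10, 0/1 + 3/10*1/1) = [21/100, 3/10)
  emit 'f', narrow to [9/100, 21/100)
Step 3: interval [9/100, 21/100), width = 21/100 - 9/100 = 3/25
  'a': [9/100 + 3/25*0/1, 9/100 + 3/25*3/10) = [9/100, 63/500) <- contains code 27/250
  'f': [9/100 + 3/25*3/10, 9/100 + 3/25*7/10) = [63/500, 87/500)
  'd': [9/100 + 3/25*7/10, 9/100 + 3/25*1/1) = [87/500, 21/100)
  emit 'a', narrow to [9/100, 63/500)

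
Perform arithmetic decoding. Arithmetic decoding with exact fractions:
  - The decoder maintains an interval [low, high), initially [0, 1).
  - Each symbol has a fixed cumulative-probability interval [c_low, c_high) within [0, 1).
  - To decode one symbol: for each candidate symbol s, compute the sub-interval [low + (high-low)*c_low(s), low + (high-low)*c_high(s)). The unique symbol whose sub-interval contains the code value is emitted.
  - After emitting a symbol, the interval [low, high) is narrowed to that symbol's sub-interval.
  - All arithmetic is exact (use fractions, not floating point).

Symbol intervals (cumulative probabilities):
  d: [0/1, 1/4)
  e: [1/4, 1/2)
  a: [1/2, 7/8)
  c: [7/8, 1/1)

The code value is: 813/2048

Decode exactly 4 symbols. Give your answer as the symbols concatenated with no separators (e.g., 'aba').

Answer: eadc

Derivation:
Step 1: interval [0/1, 1/1), width = 1/1 - 0/1 = 1/1
  'd': [0/1 + 1/1*0/1, 0/1 + 1/1*1/4) = [0/1, 1/4)
  'e': [0/1 + 1/1*1/4, 0/1 + 1/1*1/2) = [1/4, 1/2) <- contains code 813/2048
  'a': [0/1 + 1/1*1/2, 0/1 + 1/1*7/8) = [1/2, 7/8)
  'c': [0/1 + 1/1*7/8, 0/1 + 1/1*1/1) = [7/8, 1/1)
  emit 'e', narrow to [1/4, 1/2)
Step 2: interval [1/4, 1/2), width = 1/2 - 1/4 = 1/4
  'd': [1/4 + 1/4*0/1, 1/4 + 1/4*1/4) = [1/4, 5/16)
  'e': [1/4 + 1/4*1/4, 1/4 + 1/4*1/2) = [5/16, 3/8)
  'a': [1/4 + 1/4*1/2, 1/4 + 1/4*7/8) = [3/8, 15/32) <- contains code 813/2048
  'c': [1/4 + 1/4*7/8, 1/4 + 1/4*1/1) = [15/32, 1/2)
  emit 'a', narrow to [3/8, 15/32)
Step 3: interval [3/8, 15/32), width = 15/32 - 3/8 = 3/32
  'd': [3/8 + 3/32*0/1, 3/8 + 3/32*1/4) = [3/8, 51/128) <- contains code 813/2048
  'e': [3/8 + 3/32*1/4, 3/8 + 3/32*1/2) = [51/128, 27/64)
  'a': [3/8 + 3/32*1/2, 3/8 + 3/32*7/8) = [27/64, 117/256)
  'c': [3/8 + 3/32*7/8, 3/8 + 3/32*1/1) = [117/256, 15/32)
  emit 'd', narrow to [3/8, 51/128)
Step 4: interval [3/8, 51/128), width = 51/128 - 3/8 = 3/128
  'd': [3/8 + 3/128*0/1, 3/8 + 3/128*1/4) = [3/8, 195/512)
  'e': [3/8 + 3/128*1/4, 3/8 + 3/128*1/2) = [195/512, 99/256)
  'a': [3/8 + 3/128*1/2, 3/8 + 3/128*7/8) = [99/256, 405/1024)
  'c': [3/8 + 3/128*7/8, 3/8 + 3/128*1/1) = [405/1024, 51/128) <- contains code 813/2048
  emit 'c', narrow to [405/1024, 51/128)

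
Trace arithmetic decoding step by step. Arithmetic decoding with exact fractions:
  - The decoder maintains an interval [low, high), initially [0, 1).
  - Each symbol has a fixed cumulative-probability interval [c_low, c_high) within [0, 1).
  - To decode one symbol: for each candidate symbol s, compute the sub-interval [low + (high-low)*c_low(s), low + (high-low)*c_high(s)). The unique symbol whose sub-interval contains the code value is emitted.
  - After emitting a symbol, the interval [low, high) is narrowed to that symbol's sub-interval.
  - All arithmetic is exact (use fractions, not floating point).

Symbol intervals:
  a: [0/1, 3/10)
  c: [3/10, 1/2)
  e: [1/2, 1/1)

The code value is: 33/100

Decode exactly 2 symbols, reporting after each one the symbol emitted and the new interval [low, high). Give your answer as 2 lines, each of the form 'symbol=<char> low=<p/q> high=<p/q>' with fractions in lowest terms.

Step 1: interval [0/1, 1/1), width = 1/1 - 0/1 = 1/1
  'a': [0/1 + 1/1*0/1, 0/1 + 1/1*3/10) = [0/1, 3/10)
  'c': [0/1 + 1/1*3/10, 0/1 + 1/1*1/2) = [3/10, 1/2) <- contains code 33/100
  'e': [0/1 + 1/1*1/2, 0/1 + 1/1*1/1) = [1/2, 1/1)
  emit 'c', narrow to [3/10, 1/2)
Step 2: interval [3/10, 1/2), width = 1/2 - 3/10 = 1/5
  'a': [3/10 + 1/5*0/1, 3/10 + 1/5*3/10) = [3/10, 9/25) <- contains code 33/100
  'c': [3/10 + 1/5*3/10, 3/10 + 1/5*1/2) = [9/25, 2/5)
  'e': [3/10 + 1/5*1/2, 3/10 + 1/5*1/1) = [2/5, 1/2)
  emit 'a', narrow to [3/10, 9/25)

Answer: symbol=c low=3/10 high=1/2
symbol=a low=3/10 high=9/25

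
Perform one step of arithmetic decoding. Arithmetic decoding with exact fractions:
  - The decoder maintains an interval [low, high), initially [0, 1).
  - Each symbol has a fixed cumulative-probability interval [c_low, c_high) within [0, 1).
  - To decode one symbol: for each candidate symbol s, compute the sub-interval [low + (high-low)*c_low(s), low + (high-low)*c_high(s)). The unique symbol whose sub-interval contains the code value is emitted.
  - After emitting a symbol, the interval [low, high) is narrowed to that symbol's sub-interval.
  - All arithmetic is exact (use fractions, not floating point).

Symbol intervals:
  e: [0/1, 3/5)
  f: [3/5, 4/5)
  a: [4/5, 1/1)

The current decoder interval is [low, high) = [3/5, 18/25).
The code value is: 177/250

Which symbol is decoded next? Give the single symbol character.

Interval width = high − low = 18/25 − 3/5 = 3/25
Scaled code = (code − low) / width = (177/250 − 3/5) / 3/25 = 9/10
  e: [0/1, 3/5) 
  f: [3/5, 4/5) 
  a: [4/5, 1/1) ← scaled code falls here ✓

Answer: a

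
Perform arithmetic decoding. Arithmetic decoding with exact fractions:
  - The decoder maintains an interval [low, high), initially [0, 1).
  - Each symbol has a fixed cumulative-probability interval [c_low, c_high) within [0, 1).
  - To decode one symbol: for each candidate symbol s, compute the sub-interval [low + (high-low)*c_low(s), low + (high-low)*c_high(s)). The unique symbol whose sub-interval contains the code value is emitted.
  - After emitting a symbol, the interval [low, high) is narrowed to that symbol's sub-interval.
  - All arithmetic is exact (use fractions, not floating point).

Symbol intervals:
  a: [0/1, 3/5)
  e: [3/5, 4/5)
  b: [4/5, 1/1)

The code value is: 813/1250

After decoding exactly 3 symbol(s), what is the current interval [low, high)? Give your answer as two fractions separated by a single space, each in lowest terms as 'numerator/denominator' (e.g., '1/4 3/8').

Step 1: interval [0/1, 1/1), width = 1/1 - 0/1 = 1/1
  'a': [0/1 + 1/1*0/1, 0/1 + 1/1*3/5) = [0/1, 3/5)
  'e': [0/1 + 1/1*3/5, 0/1 + 1/1*4/5) = [3/5, 4/5) <- contains code 813/1250
  'b': [0/1 + 1/1*4/5, 0/1 + 1/1*1/1) = [4/5, 1/1)
  emit 'e', narrow to [3/5, 4/5)
Step 2: interval [3/5, 4/5), width = 4/5 - 3/5 = 1/5
  'a': [3/5 + 1/5*0/1, 3/5 + 1/5*3/5) = [3/5, 18/25) <- contains code 813/1250
  'e': [3/5 + 1/5*3/5, 3/5 + 1/5*4/5) = [18/25, 19/25)
  'b': [3/5 + 1/5*4/5, 3/5 + 1/5*1/1) = [19/25, 4/5)
  emit 'a', narrow to [3/5, 18/25)
Step 3: interval [3/5, 18/25), width = 18/25 - 3/5 = 3/25
  'a': [3/5 + 3/25*0/1, 3/5 + 3/25*3/5) = [3/5, 84/125) <- contains code 813/1250
  'e': [3/5 + 3/25*3/5, 3/5 + 3/25*4/5) = [84/125, 87/125)
  'b': [3/5 + 3/25*4/5, 3/5 + 3/25*1/1) = [87/125, 18/25)
  emit 'a', narrow to [3/5, 84/125)

Answer: 3/5 84/125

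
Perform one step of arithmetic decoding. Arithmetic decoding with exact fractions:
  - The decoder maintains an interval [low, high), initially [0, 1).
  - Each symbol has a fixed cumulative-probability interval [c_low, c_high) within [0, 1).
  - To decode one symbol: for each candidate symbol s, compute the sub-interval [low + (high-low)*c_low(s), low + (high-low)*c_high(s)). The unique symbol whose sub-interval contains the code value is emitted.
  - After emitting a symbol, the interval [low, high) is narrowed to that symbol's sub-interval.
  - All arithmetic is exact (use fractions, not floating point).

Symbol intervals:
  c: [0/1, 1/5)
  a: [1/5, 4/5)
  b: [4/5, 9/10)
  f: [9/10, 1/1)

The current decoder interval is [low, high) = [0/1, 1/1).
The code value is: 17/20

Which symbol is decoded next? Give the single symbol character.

Interval width = high − low = 1/1 − 0/1 = 1/1
Scaled code = (code − low) / width = (17/20 − 0/1) / 1/1 = 17/20
  c: [0/1, 1/5) 
  a: [1/5, 4/5) 
  b: [4/5, 9/10) ← scaled code falls here ✓
  f: [9/10, 1/1) 

Answer: b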